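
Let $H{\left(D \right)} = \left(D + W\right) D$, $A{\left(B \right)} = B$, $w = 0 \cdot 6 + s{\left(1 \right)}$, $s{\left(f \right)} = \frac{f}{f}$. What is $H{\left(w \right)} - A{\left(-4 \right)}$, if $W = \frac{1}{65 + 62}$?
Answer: $\frac{636}{127} \approx 5.0079$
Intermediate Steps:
$s{\left(f \right)} = 1$
$w = 1$ ($w = 0 \cdot 6 + 1 = 0 + 1 = 1$)
$W = \frac{1}{127} \approx 0.007874$
$H{\left(D \right)} = D \left(\frac{1}{127} + D\right)$ ($H{\left(D \right)} = \left(D + \frac{1}{127}\right) D = \left(\frac{1}{127} + D\right) D = D \left(\frac{1}{127} + D\right)$)
$H{\left(w \right)} - A{\left(-4 \right)} = 1 \left(\frac{1}{127} + 1\right) - -4 = 1 \cdot \frac{128}{127} + 4 = \frac{128}{127} + 4 = \frac{636}{127}$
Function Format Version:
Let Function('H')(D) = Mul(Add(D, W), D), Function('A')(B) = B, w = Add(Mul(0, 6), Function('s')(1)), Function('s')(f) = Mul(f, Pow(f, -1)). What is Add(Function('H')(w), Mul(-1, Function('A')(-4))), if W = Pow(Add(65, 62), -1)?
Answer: Rational(636, 127) ≈ 5.0079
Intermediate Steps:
Function('s')(f) = 1
w = 1 (w = Add(Mul(0, 6), 1) = Add(0, 1) = 1)
W = Rational(1, 127) (W = Pow(127, -1) = Rational(1, 127) ≈ 0.0078740)
Function('H')(D) = Mul(D, Add(Rational(1, 127), D)) (Function('H')(D) = Mul(Add(D, Rational(1, 127)), D) = Mul(Add(Rational(1, 127), D), D) = Mul(D, Add(Rational(1, 127), D)))
Add(Function('H')(w), Mul(-1, Function('A')(-4))) = Add(Mul(1, Add(Rational(1, 127), 1)), Mul(-1, -4)) = Add(Mul(1, Rational(128, 127)), 4) = Add(Rational(128, 127), 4) = Rational(636, 127)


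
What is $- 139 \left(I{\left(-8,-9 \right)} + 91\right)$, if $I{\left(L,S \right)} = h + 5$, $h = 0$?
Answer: $-13344$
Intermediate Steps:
$I{\left(L,S \right)} = 5$ ($I{\left(L,S \right)} = 0 + 5 = 5$)
$- 139 \left(I{\left(-8,-9 \right)} + 91\right) = - 139 \left(5 + 91\right) = \left(-139\right) 96 = -13344$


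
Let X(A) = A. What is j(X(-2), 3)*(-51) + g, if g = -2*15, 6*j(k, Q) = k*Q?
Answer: 21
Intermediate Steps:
j(k, Q) = Q*k/6 (j(k, Q) = (k*Q)/6 = (Q*k)/6 = Q*k/6)
g = -30
j(X(-2), 3)*(-51) + g = ((⅙)*3*(-2))*(-51) - 30 = -1*(-51) - 30 = 51 - 30 = 21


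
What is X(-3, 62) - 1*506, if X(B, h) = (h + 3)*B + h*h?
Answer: 3143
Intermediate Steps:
X(B, h) = h² + B*(3 + h) (X(B, h) = (3 + h)*B + h² = B*(3 + h) + h² = h² + B*(3 + h))
X(-3, 62) - 1*506 = (62² + 3*(-3) - 3*62) - 1*506 = (3844 - 9 - 186) - 506 = 3649 - 506 = 3143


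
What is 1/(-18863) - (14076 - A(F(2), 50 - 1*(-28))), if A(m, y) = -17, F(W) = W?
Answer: -265836260/18863 ≈ -14093.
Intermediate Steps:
1/(-18863) - (14076 - A(F(2), 50 - 1*(-28))) = 1/(-18863) - (14076 - 1*(-17)) = -1/18863 - (14076 + 17) = -1/18863 - 1*14093 = -1/18863 - 14093 = -265836260/18863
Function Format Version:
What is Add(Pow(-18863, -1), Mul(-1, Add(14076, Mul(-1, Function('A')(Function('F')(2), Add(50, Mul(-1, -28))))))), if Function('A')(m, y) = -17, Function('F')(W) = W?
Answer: Rational(-265836260, 18863) ≈ -14093.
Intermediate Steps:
Add(Pow(-18863, -1), Mul(-1, Add(14076, Mul(-1, Function('A')(Function('F')(2), Add(50, Mul(-1, -28))))))) = Add(Pow(-18863, -1), Mul(-1, Add(14076, Mul(-1, -17)))) = Add(Rational(-1, 18863), Mul(-1, Add(14076, 17))) = Add(Rational(-1, 18863), Mul(-1, 14093)) = Add(Rational(-1, 18863), -14093) = Rational(-265836260, 18863)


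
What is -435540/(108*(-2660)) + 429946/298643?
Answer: 603775855/204271812 ≈ 2.9557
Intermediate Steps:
-435540/(108*(-2660)) + 429946/298643 = -435540/(-287280) + 429946*(1/298643) = -435540*(-1/287280) + 429946/298643 = 1037/684 + 429946/298643 = 603775855/204271812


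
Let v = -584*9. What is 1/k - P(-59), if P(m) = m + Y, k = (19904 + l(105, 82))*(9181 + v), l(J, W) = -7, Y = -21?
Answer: 6247658001/78095725 ≈ 80.000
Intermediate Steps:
v = -5256
k = 78095725 (k = (19904 - 7)*(9181 - 5256) = 19897*3925 = 78095725)
P(m) = -21 + m (P(m) = m - 21 = -21 + m)
1/k - P(-59) = 1/78095725 - (-21 - 59) = 1/78095725 - 1*(-80) = 1/78095725 + 80 = 6247658001/78095725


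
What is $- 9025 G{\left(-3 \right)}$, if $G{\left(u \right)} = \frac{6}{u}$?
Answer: $18050$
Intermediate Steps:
$- 9025 G{\left(-3 \right)} = - 9025 \frac{6}{-3} = - 9025 \cdot 6 \left(- \frac{1}{3}\right) = \left(-9025\right) \left(-2\right) = 18050$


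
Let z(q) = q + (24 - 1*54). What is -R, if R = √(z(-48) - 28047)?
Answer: -75*I*√5 ≈ -167.71*I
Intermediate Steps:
z(q) = -30 + q (z(q) = q + (24 - 54) = q - 30 = -30 + q)
R = 75*I*√5 (R = √((-30 - 48) - 28047) = √(-78 - 28047) = √(-28125) = 75*I*√5 ≈ 167.71*I)
-R = -75*I*√5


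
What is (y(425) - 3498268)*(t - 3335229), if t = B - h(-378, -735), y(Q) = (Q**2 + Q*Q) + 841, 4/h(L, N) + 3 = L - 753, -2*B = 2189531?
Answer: 15754941927859343/1134 ≈ 1.3893e+13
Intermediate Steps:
B = -2189531/2 (B = -1/2*2189531 = -2189531/2 ≈ -1.0948e+6)
h(L, N) = 4/(-756 + L) (h(L, N) = 4/(-3 + (L - 753)) = 4/(-3 + (-753 + L)) = 4/(-756 + L))
y(Q) = 841 + 2*Q**2 (y(Q) = (Q**2 + Q**2) + 841 = 2*Q**2 + 841 = 841 + 2*Q**2)
t = -1241464073/1134 (t = -2189531/2 - 4/(-756 - 378) = -2189531/2 - 4/(-1134) = -2189531/2 - 4*(-1)/1134 = -2189531/2 - 1*(-2/567) = -2189531/2 + 2/567 = -1241464073/1134 ≈ -1.0948e+6)
(y(425) - 3498268)*(t - 3335229) = ((841 + 2*425**2) - 3498268)*(-1241464073/1134 - 3335229) = ((841 + 2*180625) - 3498268)*(-5023613759/1134) = ((841 + 361250) - 3498268)*(-5023613759/1134) = (362091 - 3498268)*(-5023613759/1134) = -3136177*(-5023613759/1134) = 15754941927859343/1134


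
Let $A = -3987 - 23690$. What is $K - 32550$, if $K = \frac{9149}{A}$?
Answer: $- \frac{900895499}{27677} \approx -32550.0$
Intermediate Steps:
$A = -27677$ ($A = -3987 - 23690 = -27677$)
$K = - \frac{9149}{27677}$ ($K = \frac{9149}{-27677} = 9149 \left(- \frac{1}{27677}\right) = - \frac{9149}{27677} \approx -0.33056$)
$K - 32550 = - \frac{9149}{27677} - 32550 = - \frac{900895499}{27677}$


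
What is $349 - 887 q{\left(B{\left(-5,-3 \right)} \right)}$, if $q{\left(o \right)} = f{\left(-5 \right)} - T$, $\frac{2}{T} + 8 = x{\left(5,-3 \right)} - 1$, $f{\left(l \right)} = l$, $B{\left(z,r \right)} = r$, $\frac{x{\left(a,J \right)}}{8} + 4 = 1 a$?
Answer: $3010$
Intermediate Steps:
$x{\left(a,J \right)} = -32 + 8 a$ ($x{\left(a,J \right)} = -32 + 8 \cdot 1 a = -32 + 8 a$)
$T = -2$ ($T = \frac{2}{-8 + \left(\left(-32 + 8 \cdot 5\right) - 1\right)} = \frac{2}{-8 + \left(\left(-32 + 40\right) - 1\right)} = \frac{2}{-8 + \left(8 - 1\right)} = \frac{2}{-8 + 7} = \frac{2}{-1} = 2 \left(-1\right) = -2$)
$q{\left(o \right)} = -3$ ($q{\left(o \right)} = -5 - -2 = -5 + 2 = -3$)
$349 - 887 q{\left(B{\left(-5,-3 \right)} \right)} = 349 - -2661 = 349 + 2661 = 3010$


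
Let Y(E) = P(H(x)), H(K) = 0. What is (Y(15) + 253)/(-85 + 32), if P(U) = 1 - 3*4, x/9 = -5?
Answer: -242/53 ≈ -4.5660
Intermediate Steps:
x = -45 (x = 9*(-5) = -45)
P(U) = -11 (P(U) = 1 - 1*12 = 1 - 12 = -11)
Y(E) = -11
(Y(15) + 253)/(-85 + 32) = (-11 + 253)/(-85 + 32) = 242/(-53) = 242*(-1/53) = -242/53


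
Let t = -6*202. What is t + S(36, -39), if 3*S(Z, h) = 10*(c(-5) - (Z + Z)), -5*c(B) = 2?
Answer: -4360/3 ≈ -1453.3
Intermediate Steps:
t = -1212
c(B) = -2/5 (c(B) = -1/5*2 = -2/5)
S(Z, h) = -4/3 - 20*Z/3 (S(Z, h) = (10*(-2/5 - (Z + Z)))/3 = (10*(-2/5 - 2*Z))/3 = (-4 - 20*Z)/3 = -4/3 - 20*Z/3)
t + S(36, -39) = -1212 + (-4/3 - 20/3*36) = -1212 + (-4/3 - 240) = -1212 - 724/3 = -4360/3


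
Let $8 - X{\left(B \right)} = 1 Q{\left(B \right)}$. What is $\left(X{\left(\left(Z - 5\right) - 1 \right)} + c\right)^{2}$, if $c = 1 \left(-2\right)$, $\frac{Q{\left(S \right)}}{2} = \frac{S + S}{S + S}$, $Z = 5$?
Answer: $16$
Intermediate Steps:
$Q{\left(S \right)} = 2$ ($Q{\left(S \right)} = 2 \frac{S + S}{S + S} = 2 \frac{2 S}{2 S} = 2 \cdot 2 S \frac{1}{2 S} = 2 \cdot 1 = 2$)
$X{\left(B \right)} = 6$ ($X{\left(B \right)} = 8 - 1 \cdot 2 = 8 - 2 = 6$)
$c = -2$
$\left(X{\left(\left(Z - 5\right) - 1 \right)} + c\right)^{2} = \left(6 - 2\right)^{2} = 4^{2} = 16$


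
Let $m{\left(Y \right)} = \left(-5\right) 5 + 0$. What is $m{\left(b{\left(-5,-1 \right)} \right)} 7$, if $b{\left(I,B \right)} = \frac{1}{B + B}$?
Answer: $-175$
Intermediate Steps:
$b{\left(I,B \right)} = \frac{1}{2 B}$
$m{\left(Y \right)} = -25$ ($m{\left(Y \right)} = -25 + 0 = -25$)
$m{\left(b{\left(-5,-1 \right)} \right)} 7 = \left(-25\right) 7 = -175$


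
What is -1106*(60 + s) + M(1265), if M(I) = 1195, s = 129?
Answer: -207839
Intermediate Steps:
-1106*(60 + s) + M(1265) = -1106*(60 + 129) + 1195 = -1106*189 + 1195 = -209034 + 1195 = -207839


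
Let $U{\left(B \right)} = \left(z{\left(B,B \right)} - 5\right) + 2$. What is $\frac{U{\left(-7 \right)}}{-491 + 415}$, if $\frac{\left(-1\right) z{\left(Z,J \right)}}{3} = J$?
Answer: $- \frac{9}{38} \approx -0.23684$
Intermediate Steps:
$z{\left(Z,J \right)} = - 3 J$
$U{\left(B \right)} = -3 - 3 B$ ($U{\left(B \right)} = \left(- 3 B - 5\right) + 2 = \left(-5 - 3 B\right) + 2 = -3 - 3 B$)
$\frac{U{\left(-7 \right)}}{-491 + 415} = \frac{-3 - -21}{-491 + 415} = \frac{-3 + 21}{-76} = \left(- \frac{1}{76}\right) 18 = - \frac{9}{38}$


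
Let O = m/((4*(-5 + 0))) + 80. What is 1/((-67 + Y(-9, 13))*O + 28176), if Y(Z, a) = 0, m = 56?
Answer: 5/115018 ≈ 4.3471e-5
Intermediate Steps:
O = 386/5 (O = 56/((4*(-5 + 0))) + 80 = 56/((4*(-5))) + 80 = 56/(-20) + 80 = 56*(-1/20) + 80 = -14/5 + 80 = 386/5 ≈ 77.200)
1/((-67 + Y(-9, 13))*O + 28176) = 1/((-67 + 0)*(386/5) + 28176) = 1/(-67*386/5 + 28176) = 1/(-25862/5 + 28176) = 1/(115018/5) = 5/115018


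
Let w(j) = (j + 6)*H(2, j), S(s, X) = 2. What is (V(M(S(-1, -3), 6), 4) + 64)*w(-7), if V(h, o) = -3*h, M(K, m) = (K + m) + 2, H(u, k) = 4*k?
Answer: 952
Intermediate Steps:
M(K, m) = 2 + K + m
w(j) = 4*j*(6 + j) (w(j) = (j + 6)*(4*j) = (6 + j)*(4*j) = 4*j*(6 + j))
(V(M(S(-1, -3), 6), 4) + 64)*w(-7) = (-3*(2 + 2 + 6) + 64)*(4*(-7)*(6 - 7)) = (-3*10 + 64)*(4*(-7)*(-1)) = (-30 + 64)*28 = 34*28 = 952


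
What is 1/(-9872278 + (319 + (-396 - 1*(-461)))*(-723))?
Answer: -1/10149910 ≈ -9.8523e-8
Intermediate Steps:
1/(-9872278 + (319 + (-396 - 1*(-461)))*(-723)) = 1/(-9872278 + (319 + (-396 + 461))*(-723)) = 1/(-9872278 + (319 + 65)*(-723)) = 1/(-9872278 + 384*(-723)) = 1/(-9872278 - 277632) = 1/(-10149910) = -1/10149910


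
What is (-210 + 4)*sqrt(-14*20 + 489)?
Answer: -206*sqrt(209) ≈ -2978.1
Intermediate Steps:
(-210 + 4)*sqrt(-14*20 + 489) = -206*sqrt(-280 + 489) = -206*sqrt(209)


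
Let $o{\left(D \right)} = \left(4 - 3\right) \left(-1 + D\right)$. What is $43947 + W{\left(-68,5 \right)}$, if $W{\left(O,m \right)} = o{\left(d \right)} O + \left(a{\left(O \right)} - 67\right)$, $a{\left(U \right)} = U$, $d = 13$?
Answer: $42996$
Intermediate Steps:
$o{\left(D \right)} = -1 + D$ ($o{\left(D \right)} = 1 \left(-1 + D\right) = -1 + D$)
$W{\left(O,m \right)} = -67 + 13 O$ ($W{\left(O,m \right)} = \left(-1 + 13\right) O + \left(O - 67\right) = 12 O + \left(-67 + O\right) = -67 + 13 O$)
$43947 + W{\left(-68,5 \right)} = 43947 + \left(-67 + 13 \left(-68\right)\right) = 43947 - 951 = 42996$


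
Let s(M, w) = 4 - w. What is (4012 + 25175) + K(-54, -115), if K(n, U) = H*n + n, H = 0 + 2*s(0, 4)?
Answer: 29133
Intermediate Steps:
H = 0 (H = 0 + 2*(4 - 1*4) = 0 + 2*(4 - 4) = 0 + 2*0 = 0 + 0 = 0)
K(n, U) = n (K(n, U) = 0*n + n = 0 + n = n)
(4012 + 25175) + K(-54, -115) = (4012 + 25175) - 54 = 29187 - 54 = 29133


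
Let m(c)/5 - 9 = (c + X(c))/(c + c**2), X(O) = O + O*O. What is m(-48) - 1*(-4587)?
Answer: 217934/47 ≈ 4636.9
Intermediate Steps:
X(O) = O + O**2
m(c) = 45 + 5*(c + c*(1 + c))/(c + c**2) (m(c) = 45 + 5*((c + c*(1 + c))/(c + c**2)) = 45 + 5*(c + c*(1 + c))/(c + c**2))
m(-48) - 1*(-4587) = 5*(11 + 10*(-48))/(1 - 48) - 1*(-4587) = 5*(11 - 480)/(-47) + 4587 = 5*(-1/47)*(-469) + 4587 = 2345/47 + 4587 = 217934/47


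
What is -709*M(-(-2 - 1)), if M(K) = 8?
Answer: -5672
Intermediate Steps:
-709*M(-(-2 - 1)) = -709*8 = -5672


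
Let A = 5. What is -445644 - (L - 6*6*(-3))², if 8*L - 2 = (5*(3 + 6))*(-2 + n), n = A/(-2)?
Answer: -115845793/256 ≈ -4.5252e+5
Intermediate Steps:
n = -5/2 (n = 5/(-2) = 5*(-½) = -5/2 ≈ -2.5000)
L = -401/16 (L = ¼ + ((5*(3 + 6))*(-2 - 5/2))/8 = ¼ + ((5*9)*(-9/2))/8 = ¼ + (45*(-9/2))/8 = ¼ + (⅛)*(-405/2) = ¼ - 405/16 = -401/16 ≈ -25.063)
-445644 - (L - 6*6*(-3))² = -445644 - (-401/16 - 6*6*(-3))² = -445644 - (-401/16 - 36*(-3))² = -445644 - (-401/16 + 108)² = -445644 - (1327/16)² = -445644 - 1*1760929/256 = -445644 - 1760929/256 = -115845793/256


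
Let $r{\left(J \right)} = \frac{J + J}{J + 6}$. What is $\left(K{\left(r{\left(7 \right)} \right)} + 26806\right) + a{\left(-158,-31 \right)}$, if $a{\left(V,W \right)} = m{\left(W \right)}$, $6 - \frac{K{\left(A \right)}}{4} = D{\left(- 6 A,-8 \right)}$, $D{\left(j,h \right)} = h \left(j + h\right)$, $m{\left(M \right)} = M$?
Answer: $\frac{342371}{13} \approx 26336.0$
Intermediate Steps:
$D{\left(j,h \right)} = h \left(h + j\right)$
$r{\left(J \right)} = \frac{2 J}{6 + J}$
$K{\left(A \right)} = -232 - 192 A$ ($K{\left(A \right)} = 24 - 4 \left(- 8 \left(-8 - 6 A\right)\right) = 24 - 4 \left(64 + 48 A\right) = 24 - \left(256 + 192 A\right) = -232 - 192 A$)
$a{\left(V,W \right)} = W$
$\left(K{\left(r{\left(7 \right)} \right)} + 26806\right) + a{\left(-158,-31 \right)} = \left(\left(-232 - 192 \cdot 2 \cdot 7 \frac{1}{6 + 7}\right) + 26806\right) - 31 = \left(\left(-232 - 192 \cdot 2 \cdot 7 \cdot \frac{1}{13}\right) + 26806\right) - 31 = \left(\left(-232 - \frac{2688}{13}\right) + 26806\right) - 31 = \left(- \frac{5704}{13} + 26806\right) - 31 = \frac{342774}{13} - 31 = \frac{342371}{13}$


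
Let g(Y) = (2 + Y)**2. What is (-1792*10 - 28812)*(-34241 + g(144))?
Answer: 604011100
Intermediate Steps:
(-1792*10 - 28812)*(-34241 + g(144)) = (-1792*10 - 28812)*(-34241 + (2 + 144)**2) = (-17920 - 28812)*(-34241 + 146**2) = -46732*(-34241 + 21316) = -46732*(-12925) = 604011100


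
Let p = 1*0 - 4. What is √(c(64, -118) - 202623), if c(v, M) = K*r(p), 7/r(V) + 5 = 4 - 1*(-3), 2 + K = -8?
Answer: I*√202658 ≈ 450.18*I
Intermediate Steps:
p = -4 (p = 0 - 4 = -4)
K = -10 (K = -2 - 8 = -10)
r(V) = 7/2 (r(V) = 7/(-5 + (4 - 1*(-3))) = 7/(-5 + (4 + 3)) = 7/(-5 + 7) = 7/2)
c(v, M) = -35 (c(v, M) = -10*7/2 = -35)
√(c(64, -118) - 202623) = √(-35 - 202623) = √(-202658) = I*√202658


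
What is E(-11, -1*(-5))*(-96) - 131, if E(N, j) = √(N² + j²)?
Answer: -131 - 96*√146 ≈ -1291.0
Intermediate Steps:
E(-11, -1*(-5))*(-96) - 131 = √((-11)² + (-1*(-5))²)*(-96) - 131 = √(121 + 5²)*(-96) - 131 = √(121 + 25)*(-96) - 131 = √146*(-96) - 131 = -96*√146 - 131 = -131 - 96*√146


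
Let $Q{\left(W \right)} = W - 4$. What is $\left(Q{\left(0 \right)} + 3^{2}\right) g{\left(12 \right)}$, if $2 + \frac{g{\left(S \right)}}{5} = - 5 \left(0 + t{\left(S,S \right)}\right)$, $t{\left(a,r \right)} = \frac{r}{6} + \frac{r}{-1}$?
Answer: $1200$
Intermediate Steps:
$Q{\left(W \right)} = -4 + W$
$t{\left(a,r \right)} = - \frac{5 r}{6}$ ($t{\left(a,r \right)} = r \frac{1}{6} + r \left(-1\right) = \frac{r}{6} - r = - \frac{5 r}{6}$)
$g{\left(S \right)} = -10 + \frac{125 S}{6}$ ($g{\left(S \right)} = -10 + 5 \left(- 5 \left(0 - \frac{5 S}{6}\right)\right) = -10 + 5 \left(- 5 \left(- \frac{5 S}{6}\right)\right) = -10 + 5 \frac{25 S}{6} = -10 + \frac{125 S}{6}$)
$\left(Q{\left(0 \right)} + 3^{2}\right) g{\left(12 \right)} = \left(\left(-4 + 0\right) + 3^{2}\right) \left(-10 + \frac{125}{6} \cdot 12\right) = \left(-4 + 9\right) \left(-10 + 250\right) = 5 \cdot 240 = 1200$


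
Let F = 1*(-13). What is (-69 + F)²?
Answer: 6724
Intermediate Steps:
F = -13
(-69 + F)² = (-69 - 13)² = (-82)² = 6724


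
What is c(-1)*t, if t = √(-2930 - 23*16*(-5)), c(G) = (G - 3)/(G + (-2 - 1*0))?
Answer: 4*I*√1090/3 ≈ 44.02*I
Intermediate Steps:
c(G) = (-3 + G)/(-2 + G) (c(G) = (-3 + G)/(G + (-2 + 0)) = (-3 + G)/(G - 2) = (-3 + G)/(-2 + G))
t = I*√1090 (t = √(-2930 - 368*(-5)) = √(-2930 + 1840) = √(-1090) = I*√1090 ≈ 33.015*I)
c(-1)*t = ((-3 - 1)/(-2 - 1))*(I*√1090) = (-4/(-3))*(I*√1090) = (-⅓*(-4))*(I*√1090) = 4*(I*√1090)/3 = 4*I*√1090/3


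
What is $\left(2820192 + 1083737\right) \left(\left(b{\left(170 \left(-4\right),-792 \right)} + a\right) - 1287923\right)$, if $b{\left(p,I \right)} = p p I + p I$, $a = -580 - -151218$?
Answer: $-1432037381413725$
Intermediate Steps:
$a = 150638$ ($a = -580 + 151218 = 150638$)
$b{\left(p,I \right)} = I p + I p^{2}$ ($b{\left(p,I \right)} = p^{2} I + I p = I p^{2} + I p = I p + I p^{2}$)
$\left(2820192 + 1083737\right) \left(\left(b{\left(170 \left(-4\right),-792 \right)} + a\right) - 1287923\right) = \left(2820192 + 1083737\right) \left(\left(- 792 \cdot 170 \left(-4\right) \left(1 + 170 \left(-4\right)\right) + 150638\right) - 1287923\right) = 3903929 \left(\left(\left(-792\right) \left(-680\right) \left(1 - 680\right) + 150638\right) - 1287923\right) = 3903929 \left(\left(\left(-792\right) \left(-680\right) \left(-679\right) + 150638\right) - 1287923\right) = 3903929 \left(\left(-365682240 + 150638\right) - 1287923\right) = 3903929 \left(-365531602 - 1287923\right) = 3903929 \left(-366819525\right) = -1432037381413725$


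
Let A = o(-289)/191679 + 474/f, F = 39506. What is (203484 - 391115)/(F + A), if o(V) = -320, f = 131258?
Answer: -2360341895405421/496973695727689 ≈ -4.7494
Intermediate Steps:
A = 24426643/12579701091 (A = -320/191679 + 474/131258 = -320*1/191679 + 474*(1/131258) = -320/191679 + 237/65629 = 24426643/12579701091 ≈ 0.0019417)
(203484 - 391115)/(F + A) = (203484 - 391115)/(39506 + 24426643/12579701091) = -187631/496973695727689/12579701091 = -187631*12579701091/496973695727689 = -2360341895405421/496973695727689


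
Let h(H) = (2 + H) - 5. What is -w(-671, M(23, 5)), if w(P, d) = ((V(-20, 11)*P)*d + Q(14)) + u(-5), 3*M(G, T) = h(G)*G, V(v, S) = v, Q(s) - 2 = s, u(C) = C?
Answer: -6173233/3 ≈ -2.0577e+6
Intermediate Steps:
Q(s) = 2 + s
h(H) = -3 + H
M(G, T) = G*(-3 + G)/3 (M(G, T) = ((-3 + G)*G)/3 = (G*(-3 + G))/3 = G*(-3 + G)/3)
w(P, d) = 11 - 20*P*d (w(P, d) = ((-20*P)*d + (2 + 14)) - 5 = (-20*P*d + 16) - 5 = (16 - 20*P*d) - 5 = 11 - 20*P*d)
-w(-671, M(23, 5)) = -(11 - 20*(-671)*(⅓)*23*(-3 + 23)) = -(11 - 20*(-671)*(⅓)*23*20) = -(11 - 20*(-671)*460/3) = -(11 + 6173200/3) = -1*6173233/3 = -6173233/3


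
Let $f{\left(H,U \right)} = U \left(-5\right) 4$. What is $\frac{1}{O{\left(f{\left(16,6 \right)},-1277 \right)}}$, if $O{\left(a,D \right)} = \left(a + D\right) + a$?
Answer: $- \frac{1}{1517} \approx -0.0006592$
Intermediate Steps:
$f{\left(H,U \right)} = - 20 U$ ($f{\left(H,U \right)} = - 5 U 4 = - 20 U$)
$O{\left(a,D \right)} = D + 2 a$ ($O{\left(a,D \right)} = \left(D + a\right) + a = D + 2 a$)
$\frac{1}{O{\left(f{\left(16,6 \right)},-1277 \right)}} = \frac{1}{-1277 + 2 \left(\left(-20\right) 6\right)} = \frac{1}{-1277 + 2 \left(-120\right)} = \frac{1}{-1277 - 240} = \frac{1}{-1517} = - \frac{1}{1517}$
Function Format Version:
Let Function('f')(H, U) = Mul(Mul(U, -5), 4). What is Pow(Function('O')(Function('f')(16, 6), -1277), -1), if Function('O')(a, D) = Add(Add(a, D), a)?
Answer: Rational(-1, 1517) ≈ -0.00065920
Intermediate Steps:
Function('f')(H, U) = Mul(-20, U) (Function('f')(H, U) = Mul(Mul(-5, U), 4) = Mul(-20, U))
Function('O')(a, D) = Add(D, Mul(2, a)) (Function('O')(a, D) = Add(Add(D, a), a) = Add(D, Mul(2, a)))
Pow(Function('O')(Function('f')(16, 6), -1277), -1) = Pow(Add(-1277, Mul(2, Mul(-20, 6))), -1) = Pow(Add(-1277, Mul(2, -120)), -1) = Pow(Add(-1277, -240), -1) = Pow(-1517, -1) = Rational(-1, 1517)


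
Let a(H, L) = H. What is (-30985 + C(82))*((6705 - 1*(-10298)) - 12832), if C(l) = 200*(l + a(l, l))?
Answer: 7570365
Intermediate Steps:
C(l) = 400*l (C(l) = 200*(l + l) = 200*(2*l) = 400*l)
(-30985 + C(82))*((6705 - 1*(-10298)) - 12832) = (-30985 + 400*82)*((6705 - 1*(-10298)) - 12832) = (-30985 + 32800)*((6705 + 10298) - 12832) = 1815*(17003 - 12832) = 1815*4171 = 7570365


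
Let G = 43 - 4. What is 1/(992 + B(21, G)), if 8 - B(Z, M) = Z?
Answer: 1/979 ≈ 0.0010215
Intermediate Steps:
G = 39 (G = 43 - 1*4 = 43 - 4 = 39)
B(Z, M) = 8 - Z
1/(992 + B(21, G)) = 1/(992 + (8 - 1*21)) = 1/(992 + (8 - 21)) = 1/(992 - 13) = 1/979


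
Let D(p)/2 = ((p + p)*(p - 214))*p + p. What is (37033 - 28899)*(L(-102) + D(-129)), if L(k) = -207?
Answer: -185714812878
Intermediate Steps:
D(p) = 2*p + 4*p**2*(-214 + p) (D(p) = 2*(((p + p)*(p - 214))*p + p) = 2*(((2*p)*(-214 + p))*p + p) = 2*((2*p*(-214 + p))*p + p) = 2*(2*p**2*(-214 + p) + p) = 2*(p + 2*p**2*(-214 + p)) = 2*p + 4*p**2*(-214 + p))
(37033 - 28899)*(L(-102) + D(-129)) = (37033 - 28899)*(-207 + 2*(-129)*(1 - 428*(-129) + 2*(-129)**2)) = 8134*(-207 + 2*(-129)*(1 + 55212 + 2*16641)) = 8134*(-207 + 2*(-129)*(1 + 55212 + 33282)) = 8134*(-207 + 2*(-129)*88495) = 8134*(-207 - 22831710) = 8134*(-22831917) = -185714812878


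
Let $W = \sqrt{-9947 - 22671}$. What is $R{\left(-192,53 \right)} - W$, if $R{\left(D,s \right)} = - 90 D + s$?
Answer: $17333 - i \sqrt{32618} \approx 17333.0 - 180.6 i$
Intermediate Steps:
$W = i \sqrt{32618}$ ($W = \sqrt{-32618} = i \sqrt{32618} \approx 180.6 i$)
$R{\left(D,s \right)} = s - 90 D$
$R{\left(-192,53 \right)} - W = \left(53 - -17280\right) - i \sqrt{32618} = \left(53 + 17280\right) - i \sqrt{32618} = 17333 - i \sqrt{32618}$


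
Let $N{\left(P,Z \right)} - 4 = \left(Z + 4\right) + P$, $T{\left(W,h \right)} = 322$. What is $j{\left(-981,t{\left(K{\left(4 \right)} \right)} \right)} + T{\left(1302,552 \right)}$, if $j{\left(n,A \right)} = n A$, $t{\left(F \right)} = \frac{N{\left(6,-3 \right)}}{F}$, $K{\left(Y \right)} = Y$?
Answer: $- \frac{9503}{4} \approx -2375.8$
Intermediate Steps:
$N{\left(P,Z \right)} = 8 + P + Z$ ($N{\left(P,Z \right)} = 4 + \left(\left(Z + 4\right) + P\right) = 4 + \left(\left(4 + Z\right) + P\right) = 4 + \left(4 + P + Z\right) = 8 + P + Z$)
$t{\left(F \right)} = \frac{11}{F}$ ($t{\left(F \right)} = \frac{8 + 6 - 3}{F} = \frac{11}{F}$)
$j{\left(n,A \right)} = A n$
$j{\left(-981,t{\left(K{\left(4 \right)} \right)} \right)} + T{\left(1302,552 \right)} = \frac{11}{4} \left(-981\right) + 322 = - \frac{10791}{4} + 322 = - \frac{9503}{4}$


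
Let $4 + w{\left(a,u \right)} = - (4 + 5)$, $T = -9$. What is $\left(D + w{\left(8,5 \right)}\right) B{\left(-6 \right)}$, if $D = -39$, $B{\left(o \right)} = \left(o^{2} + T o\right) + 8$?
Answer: $-5096$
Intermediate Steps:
$B{\left(o \right)} = 8 + o^{2} - 9 o$ ($B{\left(o \right)} = \left(o^{2} - 9 o\right) + 8 = 8 + o^{2} - 9 o$)
$w{\left(a,u \right)} = -13$ ($w{\left(a,u \right)} = -4 - \left(4 + 5\right) = -4 - 9 = -13$)
$\left(D + w{\left(8,5 \right)}\right) B{\left(-6 \right)} = \left(-39 - 13\right) \left(8 + \left(-6\right)^{2} - -54\right) = - 52 \left(8 + 36 + 54\right) = \left(-52\right) 98 = -5096$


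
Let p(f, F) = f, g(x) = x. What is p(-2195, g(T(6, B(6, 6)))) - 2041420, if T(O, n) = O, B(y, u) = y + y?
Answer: -2043615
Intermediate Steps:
B(y, u) = 2*y
p(-2195, g(T(6, B(6, 6)))) - 2041420 = -2195 - 2041420 = -2043615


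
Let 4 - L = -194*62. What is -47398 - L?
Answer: -59430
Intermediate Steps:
L = 12032 (L = 4 - (-194)*62 = 4 - 1*(-12028) = 4 + 12028 = 12032)
-47398 - L = -47398 - 1*12032 = -47398 - 12032 = -59430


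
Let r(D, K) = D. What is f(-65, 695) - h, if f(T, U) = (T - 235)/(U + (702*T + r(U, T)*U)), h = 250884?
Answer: -3663659062/14603 ≈ -2.5088e+5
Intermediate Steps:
f(T, U) = (-235 + T)/(U + U**2 + 702*T) (f(T, U) = (T - 235)/(U + (702*T + U*U)) = (-235 + T)/(U + (702*T + U**2)) = (-235 + T)/(U + (U**2 + 702*T)) = (-235 + T)/(U + U**2 + 702*T))
f(-65, 695) - h = (-235 - 65)/(695 + 695**2 + 702*(-65)) - 1*250884 = -300/(695 + 483025 - 45630) - 250884 = -300/438090 - 250884 = (1/438090)*(-300) - 250884 = -10/14603 - 250884 = -3663659062/14603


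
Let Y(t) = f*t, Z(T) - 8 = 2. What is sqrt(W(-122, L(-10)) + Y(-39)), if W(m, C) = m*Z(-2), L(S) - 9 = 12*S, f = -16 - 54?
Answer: sqrt(1510) ≈ 38.859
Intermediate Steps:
f = -70
Z(T) = 10 (Z(T) = 8 + 2 = 10)
Y(t) = -70*t
L(S) = 9 + 12*S
W(m, C) = 10*m (W(m, C) = m*10 = 10*m)
sqrt(W(-122, L(-10)) + Y(-39)) = sqrt(10*(-122) - 70*(-39)) = sqrt(-1220 + 2730) = sqrt(1510)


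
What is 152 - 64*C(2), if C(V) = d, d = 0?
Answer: 152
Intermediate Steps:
C(V) = 0
152 - 64*C(2) = 152 - 64*0 = 152 + 0 = 152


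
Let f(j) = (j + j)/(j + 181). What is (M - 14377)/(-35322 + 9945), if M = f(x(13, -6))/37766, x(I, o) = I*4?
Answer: 63255047551/111652176603 ≈ 0.56654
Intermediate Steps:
x(I, o) = 4*I
f(j) = 2*j/(181 + j) (f(j) = (2*j)/(181 + j) = 2*j/(181 + j))
M = 52/4399739 (M = (2*(4*13)/(181 + 4*13))/37766 = (2*52/(181 + 52))*(1/37766) = (2*52/233)*(1/37766) = (2*52*(1/233))*(1/37766) = (104/233)*(1/37766) = 52/4399739 ≈ 1.1819e-5)
(M - 14377)/(-35322 + 9945) = (52/4399739 - 14377)/(-35322 + 9945) = -63255047551/4399739/(-25377) = -63255047551/4399739*(-1/25377) = 63255047551/111652176603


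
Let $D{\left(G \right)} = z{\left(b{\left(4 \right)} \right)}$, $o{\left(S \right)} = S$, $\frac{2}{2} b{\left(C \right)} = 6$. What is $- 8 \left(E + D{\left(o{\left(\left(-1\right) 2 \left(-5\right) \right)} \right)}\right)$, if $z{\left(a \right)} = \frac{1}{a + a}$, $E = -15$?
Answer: $\frac{358}{3} \approx 119.33$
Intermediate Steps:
$b{\left(C \right)} = 6$
$z{\left(a \right)} = \frac{1}{2 a}$
$D{\left(G \right)} = \frac{1}{12}$ ($D{\left(G \right)} = \frac{1}{2 \cdot 6} = \frac{1}{2} \cdot \frac{1}{6} = \frac{1}{12}$)
$- 8 \left(E + D{\left(o{\left(\left(-1\right) 2 \left(-5\right) \right)} \right)}\right) = - 8 \left(-15 + \frac{1}{12}\right) = \left(-8\right) \left(- \frac{179}{12}\right) = \frac{358}{3}$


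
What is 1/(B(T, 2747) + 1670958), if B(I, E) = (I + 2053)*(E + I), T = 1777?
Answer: 1/18997878 ≈ 5.2637e-8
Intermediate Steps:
B(I, E) = (2053 + I)*(E + I)
1/(B(T, 2747) + 1670958) = 1/((1777² + 2053*2747 + 2053*1777 + 2747*1777) + 1670958) = 1/((3157729 + 5639591 + 3648181 + 4881419) + 1670958) = 1/(17326920 + 1670958) = 1/18997878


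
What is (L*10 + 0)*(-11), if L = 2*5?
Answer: -1100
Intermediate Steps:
L = 10
(L*10 + 0)*(-11) = (10*10 + 0)*(-11) = (100 + 0)*(-11) = 100*(-11) = -1100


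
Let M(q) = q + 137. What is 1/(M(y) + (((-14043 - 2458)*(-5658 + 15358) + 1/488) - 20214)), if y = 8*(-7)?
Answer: -488/78118958503 ≈ -6.2469e-9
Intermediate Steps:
y = -56
M(q) = 137 + q
1/(M(y) + (((-14043 - 2458)*(-5658 + 15358) + 1/488) - 20214)) = 1/((137 - 56) + (((-14043 - 2458)*(-5658 + 15358) + 1/488) - 20214)) = 1/(81 + ((-16501*9700 + 1/488) - 20214)) = 1/(81 + ((-160059700 + 1/488) - 20214)) = 1/(81 + (-78109133599/488 - 20214)) = 1/(81 - 78118998031/488) = 1/(-78118958503/488) = -488/78118958503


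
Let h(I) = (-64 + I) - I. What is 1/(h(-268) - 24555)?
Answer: -1/24619 ≈ -4.0619e-5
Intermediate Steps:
h(I) = -64
1/(h(-268) - 24555) = 1/(-64 - 24555) = 1/(-24619) = -1/24619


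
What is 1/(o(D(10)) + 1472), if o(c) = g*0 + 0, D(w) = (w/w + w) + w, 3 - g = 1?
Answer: 1/1472 ≈ 0.00067935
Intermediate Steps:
g = 2 (g = 3 - 1*1 = 3 - 1 = 2)
D(w) = 1 + 2*w (D(w) = (1 + w) + w = 1 + 2*w)
o(c) = 0 (o(c) = 2*0 + 0 = 0 + 0 = 0)
1/(o(D(10)) + 1472) = 1/(0 + 1472) = 1/1472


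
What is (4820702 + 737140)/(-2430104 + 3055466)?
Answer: 926307/104227 ≈ 8.8874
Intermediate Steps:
(4820702 + 737140)/(-2430104 + 3055466) = 5557842/625362 = 5557842*(1/625362) = 926307/104227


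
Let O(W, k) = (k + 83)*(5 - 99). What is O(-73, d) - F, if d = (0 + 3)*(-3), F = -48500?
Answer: 41544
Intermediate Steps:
d = -9 (d = 3*(-3) = -9)
O(W, k) = -7802 - 94*k (O(W, k) = (83 + k)*(-94) = -7802 - 94*k)
O(-73, d) - F = (-7802 - 94*(-9)) - 1*(-48500) = (-7802 + 846) + 48500 = -6956 + 48500 = 41544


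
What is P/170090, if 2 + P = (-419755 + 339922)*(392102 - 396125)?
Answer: 321168157/170090 ≈ 1888.2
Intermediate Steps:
P = 321168157 (P = -2 + (-419755 + 339922)*(392102 - 396125) = -2 - 79833*(-4023) = -2 + 321168159 = 321168157)
P/170090 = 321168157/170090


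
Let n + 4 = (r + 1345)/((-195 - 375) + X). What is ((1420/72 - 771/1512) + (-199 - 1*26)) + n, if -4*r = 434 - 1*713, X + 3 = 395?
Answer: -4883377/22428 ≈ -217.74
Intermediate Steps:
X = 392 (X = -3 + 395 = 392)
r = 279/4 (r = -(434 - 1*713)/4 = -(434 - 713)/4 = -¼*(-279) = 279/4 ≈ 69.750)
n = -8507/712 (n = -4 + (279/4 + 1345)/((-195 - 375) + 392) = -4 + 5659/(4*(-570 + 392)) = -4 + (5659/4)/(-178) = -4 + (5659/4)*(-1/178) = -4 - 5659/712 = -8507/712 ≈ -11.948)
((1420/72 - 771/1512) + (-199 - 1*26)) + n = ((1420/72 - 771/1512) + (-199 - 1*26)) - 8507/712 = ((1420*(1/72) - 771*1/1512) + (-199 - 26)) - 8507/712 = ((355/18 - 257/504) - 225) - 8507/712 = (9683/504 - 225) - 8507/712 = -103717/504 - 8507/712 = -4883377/22428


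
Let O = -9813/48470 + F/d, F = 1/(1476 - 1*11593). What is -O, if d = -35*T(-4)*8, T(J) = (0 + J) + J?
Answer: 22238303951/109843101760 ≈ 0.20246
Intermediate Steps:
T(J) = 2*J (T(J) = J + J = 2*J)
d = 2240 (d = -70*(-4)*8 = -35*(-8)*8 = 280*8 = 2240)
F = -1/10117 (F = 1/(1476 - 11593) = 1/(-10117) = -1/10117 ≈ -9.8843e-5)
O = -22238303951/109843101760 (O = -9813/48470 - 1/10117/2240 = -9813*1/48470 - 1/10117*1/2240 = -9813/48470 - 1/22662080 = -22238303951/109843101760 ≈ -0.20246)
-O = -1*(-22238303951/109843101760) = 22238303951/109843101760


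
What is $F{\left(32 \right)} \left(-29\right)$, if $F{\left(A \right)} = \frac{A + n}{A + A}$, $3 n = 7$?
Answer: $- \frac{2987}{192} \approx -15.557$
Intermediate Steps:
$n = \frac{7}{3}$ ($n = \frac{1}{3} \cdot 7 = \frac{7}{3} \approx 2.3333$)
$F{\left(A \right)} = \frac{\frac{7}{3} + A}{2 A}$ ($F{\left(A \right)} = \frac{A + \frac{7}{3}}{A + A} = \frac{\frac{7}{3} + A}{2 A}$)
$F{\left(32 \right)} \left(-29\right) = \frac{7 + 3 \cdot 32}{6 \cdot 32} \left(-29\right) = \frac{1}{6} \cdot \frac{1}{32} \left(7 + 96\right) \left(-29\right) = \frac{1}{6} \cdot \frac{1}{32} \cdot 103 \left(-29\right) = \frac{103}{192} \left(-29\right) = - \frac{2987}{192}$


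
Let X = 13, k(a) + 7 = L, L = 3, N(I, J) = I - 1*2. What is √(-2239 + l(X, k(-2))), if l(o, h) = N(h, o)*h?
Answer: I*√2215 ≈ 47.064*I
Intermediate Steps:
N(I, J) = -2 + I (N(I, J) = I - 2 = -2 + I)
k(a) = -4 (k(a) = -7 + 3 = -4)
l(o, h) = h*(-2 + h) (l(o, h) = (-2 + h)*h = h*(-2 + h))
√(-2239 + l(X, k(-2))) = √(-2239 - 4*(-2 - 4)) = √(-2239 - 4*(-6)) = √(-2239 + 24) = √(-2215) = I*√2215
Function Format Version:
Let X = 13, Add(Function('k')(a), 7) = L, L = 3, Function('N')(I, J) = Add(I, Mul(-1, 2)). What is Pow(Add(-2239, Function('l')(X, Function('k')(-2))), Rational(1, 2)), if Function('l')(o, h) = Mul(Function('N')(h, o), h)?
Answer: Mul(I, Pow(2215, Rational(1, 2))) ≈ Mul(47.064, I)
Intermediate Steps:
Function('N')(I, J) = Add(-2, I) (Function('N')(I, J) = Add(I, -2) = Add(-2, I))
Function('k')(a) = -4 (Function('k')(a) = Add(-7, 3) = -4)
Function('l')(o, h) = Mul(h, Add(-2, h)) (Function('l')(o, h) = Mul(Add(-2, h), h) = Mul(h, Add(-2, h)))
Pow(Add(-2239, Function('l')(X, Function('k')(-2))), Rational(1, 2)) = Pow(Add(-2239, Mul(-4, Add(-2, -4))), Rational(1, 2)) = Pow(Add(-2239, Mul(-4, -6)), Rational(1, 2)) = Pow(Add(-2239, 24), Rational(1, 2)) = Pow(-2215, Rational(1, 2)) = Mul(I, Pow(2215, Rational(1, 2)))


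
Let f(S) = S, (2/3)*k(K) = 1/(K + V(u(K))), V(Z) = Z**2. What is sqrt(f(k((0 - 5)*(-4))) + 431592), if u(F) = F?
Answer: sqrt(8459203270)/140 ≈ 656.96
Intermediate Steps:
k(K) = 3/(2*(K + K**2))
sqrt(f(k((0 - 5)*(-4))) + 431592) = sqrt(3/(2*(((0 - 5)*(-4)))*(1 + (0 - 5)*(-4))) + 431592) = sqrt(3/(2*((-5*(-4)))*(1 - 5*(-4))) + 431592) = sqrt((3/2)/(20*(1 + 20)) + 431592) = sqrt((3/2)*(1/20)/21 + 431592) = sqrt((3/2)*(1/20)*(1/21) + 431592) = sqrt(1/280 + 431592) = sqrt(120845761/280) = sqrt(8459203270)/140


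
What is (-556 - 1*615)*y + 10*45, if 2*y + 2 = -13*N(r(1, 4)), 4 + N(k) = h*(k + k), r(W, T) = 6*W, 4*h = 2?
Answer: 16844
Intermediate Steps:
h = ½ (h = (¼)*2 = ½ ≈ 0.50000)
N(k) = -4 + k (N(k) = -4 + (k + k)/2 = -4 + (2*k)/2 = -4 + k)
y = -14 (y = -1 + (-13*(-4 + 6*1))/2 = -1 + (-13*(-4 + 6))/2 = -1 + (-13*2)/2 = -1 + (½)*(-26) = -1 - 13 = -14)
(-556 - 1*615)*y + 10*45 = (-556 - 1*615)*(-14) + 10*45 = (-556 - 615)*(-14) + 450 = -1171*(-14) + 450 = 16394 + 450 = 16844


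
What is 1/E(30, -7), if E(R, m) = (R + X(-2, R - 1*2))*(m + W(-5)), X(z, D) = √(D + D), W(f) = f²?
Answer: 5/2532 - √14/7596 ≈ 0.0014821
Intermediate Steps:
X(z, D) = √2*√D (X(z, D) = √(2*D) = √2*√D)
E(R, m) = (25 + m)*(R + √2*√(-2 + R)) (E(R, m) = (R + √2*√(R - 1*2))*(m + (-5)²) = (R + √2*√(R - 2))*(m + 25) = (R + √2*√(-2 + R))*(25 + m) = (25 + m)*(R + √2*√(-2 + R)))
1/E(30, -7) = 1/(25*30 + 25*√(-4 + 2*30) + 30*(-7) - 7*√(-4 + 2*30)) = 1/(750 + 25*√(-4 + 60) - 210 - 7*√(-4 + 60)) = 1/(750 + 25*√56 - 210 - 14*√14) = 1/(750 + 25*(2*√14) - 210 - 14*√14) = 1/(750 + 50*√14 - 210 - 14*√14) = 1/(540 + 36*√14)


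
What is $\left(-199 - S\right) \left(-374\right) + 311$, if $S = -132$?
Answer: $25369$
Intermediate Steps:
$\left(-199 - S\right) \left(-374\right) + 311 = \left(-199 - -132\right) \left(-374\right) + 311 = \left(-199 + 132\right) \left(-374\right) + 311 = \left(-67\right) \left(-374\right) + 311 = 25058 + 311 = 25369$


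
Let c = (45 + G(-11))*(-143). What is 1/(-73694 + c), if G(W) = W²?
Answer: -1/97432 ≈ -1.0264e-5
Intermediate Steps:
c = -23738 (c = (45 + (-11)²)*(-143) = (45 + 121)*(-143) = 166*(-143) = -23738)
1/(-73694 + c) = 1/(-73694 - 23738) = 1/(-97432) = -1/97432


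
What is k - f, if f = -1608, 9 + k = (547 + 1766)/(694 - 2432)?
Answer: 2776749/1738 ≈ 1597.7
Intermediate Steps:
k = -17955/1738 (k = -9 + (547 + 1766)/(694 - 2432) = -9 + 2313/(-1738) = -9 + 2313*(-1/1738) = -9 - 2313/1738 = -17955/1738 ≈ -10.331)
k - f = -17955/1738 - 1*(-1608) = -17955/1738 + 1608 = 2776749/1738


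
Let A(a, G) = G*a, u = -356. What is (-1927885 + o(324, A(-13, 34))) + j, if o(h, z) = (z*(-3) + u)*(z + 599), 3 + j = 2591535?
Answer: 815937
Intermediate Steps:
j = 2591532 (j = -3 + 2591535 = 2591532)
o(h, z) = (-356 - 3*z)*(599 + z) (o(h, z) = (z*(-3) - 356)*(z + 599) = (-3*z - 356)*(599 + z) = (-356 - 3*z)*(599 + z))
(-1927885 + o(324, A(-13, 34))) + j = (-1927885 + (-213244 - 73202*(-13) - 3*(34*(-13))**2)) + 2591532 = (-1927885 + (-213244 - 2153*(-442) - 3*(-442)**2)) + 2591532 = (-1927885 + (-213244 + 951626 - 3*195364)) + 2591532 = (-1927885 + (-213244 + 951626 - 586092)) + 2591532 = (-1927885 + 152290) + 2591532 = -1775595 + 2591532 = 815937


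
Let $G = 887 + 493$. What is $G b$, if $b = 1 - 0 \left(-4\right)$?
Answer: $1380$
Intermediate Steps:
$b = 1$ ($b = 1 - 0 = 1 + 0 = 1$)
$G = 1380$
$G b = 1380 \cdot 1 = 1380$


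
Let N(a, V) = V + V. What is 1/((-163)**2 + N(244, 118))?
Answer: 1/26805 ≈ 3.7306e-5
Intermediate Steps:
N(a, V) = 2*V
1/((-163)**2 + N(244, 118)) = 1/((-163)**2 + 2*118) = 1/(26569 + 236) = 1/26805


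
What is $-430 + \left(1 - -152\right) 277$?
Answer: $41951$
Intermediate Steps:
$-430 + \left(1 - -152\right) 277 = -430 + \left(1 + 152\right) 277 = -430 + 153 \cdot 277 = -430 + 42381 = 41951$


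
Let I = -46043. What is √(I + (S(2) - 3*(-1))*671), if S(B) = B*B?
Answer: 3*I*√4594 ≈ 203.34*I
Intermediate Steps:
S(B) = B²
√(I + (S(2) - 3*(-1))*671) = √(-46043 + (2² - 3*(-1))*671) = √(-46043 + (4 - 1*(-3))*671) = √(-46043 + (4 + 3)*671) = √(-46043 + 7*671) = √(-46043 + 4697) = √(-41346) = 3*I*√4594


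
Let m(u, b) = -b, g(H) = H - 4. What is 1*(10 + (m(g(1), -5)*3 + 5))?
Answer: 30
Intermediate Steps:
g(H) = -4 + H
1*(10 + (m(g(1), -5)*3 + 5)) = 1*(10 + (-1*(-5)*3 + 5)) = 1*(10 + (5*3 + 5)) = 1*(10 + (15 + 5)) = 1*(10 + 20) = 1*30 = 30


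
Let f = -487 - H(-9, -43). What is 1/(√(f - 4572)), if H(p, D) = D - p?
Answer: -I*√201/1005 ≈ -0.014107*I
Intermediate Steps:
f = -453 (f = -487 - (-43 - 1*(-9)) = -487 - (-43 + 9) = -487 - 1*(-34) = -487 + 34 = -453)
1/(√(f - 4572)) = 1/(√(-453 - 4572)) = 1/(√(-5025)) = 1/(5*I*√201) = -I*√201/1005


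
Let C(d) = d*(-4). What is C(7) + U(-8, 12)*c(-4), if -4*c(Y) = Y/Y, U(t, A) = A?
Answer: -31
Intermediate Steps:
C(d) = -4*d
c(Y) = -¼ (c(Y) = -Y/(4*Y) = -¼*1 = -¼)
C(7) + U(-8, 12)*c(-4) = -4*7 + 12*(-¼) = -28 - 3 = -31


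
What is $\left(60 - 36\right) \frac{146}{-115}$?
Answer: $- \frac{3504}{115} \approx -30.47$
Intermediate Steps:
$\left(60 - 36\right) \frac{146}{-115} = \left(60 - 36\right) 146 \left(- \frac{1}{115}\right) = 24 \left(- \frac{146}{115}\right) = - \frac{3504}{115}$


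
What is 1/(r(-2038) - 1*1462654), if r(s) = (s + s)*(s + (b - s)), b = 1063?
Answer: -1/5795442 ≈ -1.7255e-7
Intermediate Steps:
r(s) = 2126*s (r(s) = (s + s)*(s + (1063 - s)) = (2*s)*1063 = 2126*s)
1/(r(-2038) - 1*1462654) = 1/(2126*(-2038) - 1*1462654) = 1/(-4332788 - 1462654) = 1/(-5795442) = -1/5795442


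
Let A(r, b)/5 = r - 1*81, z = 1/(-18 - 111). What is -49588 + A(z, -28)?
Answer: -6449102/129 ≈ -49993.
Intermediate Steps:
z = -1/129 (z = 1/(-129) = -1/129 ≈ -0.0077519)
A(r, b) = -405 + 5*r (A(r, b) = 5*(r - 1*81) = 5*(r - 81) = 5*(-81 + r) = -405 + 5*r)
-49588 + A(z, -28) = -49588 + (-405 + 5*(-1/129)) = -49588 + (-405 - 5/129) = -49588 - 52250/129 = -6449102/129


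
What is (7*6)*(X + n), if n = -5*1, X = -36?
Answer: -1722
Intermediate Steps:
n = -5
(7*6)*(X + n) = (7*6)*(-36 - 5) = 42*(-41) = -1722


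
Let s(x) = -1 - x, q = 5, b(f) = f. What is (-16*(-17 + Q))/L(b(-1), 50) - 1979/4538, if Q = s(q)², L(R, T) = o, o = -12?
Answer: 338951/13614 ≈ 24.897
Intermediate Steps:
L(R, T) = -12
Q = 36 (Q = (-1 - 1*5)² = (-1 - 5)² = (-6)² = 36)
(-16*(-17 + Q))/L(b(-1), 50) - 1979/4538 = -16*(-17 + 36)/(-12) - 1979/4538 = -16*19*(-1/12) - 1979*1/4538 = -304*(-1/12) - 1979/4538 = 76/3 - 1979/4538 = 338951/13614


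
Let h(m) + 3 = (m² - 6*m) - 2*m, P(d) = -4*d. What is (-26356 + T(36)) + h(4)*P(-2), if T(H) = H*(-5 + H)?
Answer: -25392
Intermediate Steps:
h(m) = -3 + m² - 8*m (h(m) = -3 + ((m² - 6*m) - 2*m) = -3 + (m² - 8*m) = -3 + m² - 8*m)
(-26356 + T(36)) + h(4)*P(-2) = (-26356 + 36*(-5 + 36)) + (-3 + 4² - 8*4)*(-4*(-2)) = (-26356 + 36*31) + (-3 + 16 - 32)*8 = (-26356 + 1116) - 19*8 = -25240 - 152 = -25392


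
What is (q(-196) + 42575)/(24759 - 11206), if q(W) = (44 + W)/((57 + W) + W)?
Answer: 14262777/4540255 ≈ 3.1414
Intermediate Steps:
q(W) = (44 + W)/(57 + 2*W)
(q(-196) + 42575)/(24759 - 11206) = ((44 - 196)/(57 + 2*(-196)) + 42575)/(24759 - 11206) = (-152/(57 - 392) + 42575)/13553 = (-152/(-335) + 42575)*(1/13553) = (-1/335*(-152) + 42575)*(1/13553) = (152/335 + 42575)*(1/13553) = (14262777/335)*(1/13553) = 14262777/4540255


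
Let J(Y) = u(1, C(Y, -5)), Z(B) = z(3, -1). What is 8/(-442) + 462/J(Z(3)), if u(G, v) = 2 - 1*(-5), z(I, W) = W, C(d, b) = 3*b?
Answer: 14582/221 ≈ 65.982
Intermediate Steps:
Z(B) = -1
u(G, v) = 7 (u(G, v) = 2 + 5 = 7)
J(Y) = 7
8/(-442) + 462/J(Z(3)) = 8/(-442) + 462/7 = 8*(-1/442) + 462*(⅐) = -4/221 + 66 = 14582/221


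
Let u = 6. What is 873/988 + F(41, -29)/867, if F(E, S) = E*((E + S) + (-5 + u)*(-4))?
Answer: 1080955/856596 ≈ 1.2619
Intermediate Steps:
F(E, S) = E*(-4 + E + S) (F(E, S) = E*((E + S) + (-5 + 6)*(-4)) = E*((E + S) + 1*(-4)) = E*((E + S) - 4) = E*(-4 + E + S))
873/988 + F(41, -29)/867 = 873/988 + (41*(-4 + 41 - 29))/867 = 873*(1/988) + (41*8)*(1/867) = 873/988 + 328*(1/867) = 873/988 + 328/867 = 1080955/856596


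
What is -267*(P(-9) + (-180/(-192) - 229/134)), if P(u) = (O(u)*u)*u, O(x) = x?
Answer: 208878105/1072 ≈ 1.9485e+5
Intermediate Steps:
P(u) = u**3 (P(u) = (u*u)*u = u**2*u = u**3)
-267*(P(-9) + (-180/(-192) - 229/134)) = -267*((-9)**3 + (-180/(-192) - 229/134)) = -267*(-729 + (-180*(-1/192) - 229*1/134)) = -267*(-729 + (15/16 - 229/134)) = -267*(-729 - 827/1072) = -267*(-782315/1072) = 208878105/1072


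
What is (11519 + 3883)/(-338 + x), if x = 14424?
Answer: 7701/7043 ≈ 1.0934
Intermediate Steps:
(11519 + 3883)/(-338 + x) = (11519 + 3883)/(-338 + 14424) = 15402/14086 = 15402*(1/14086) = 7701/7043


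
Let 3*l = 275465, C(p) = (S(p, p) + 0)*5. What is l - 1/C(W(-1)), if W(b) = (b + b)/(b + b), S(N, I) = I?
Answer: 1377322/15 ≈ 91822.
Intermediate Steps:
W(b) = 1 (W(b) = (2*b)/((2*b)) = (2*b)*(1/(2*b)) = 1)
C(p) = 5*p (C(p) = (p + 0)*5 = p*5 = 5*p)
l = 275465/3 (l = (1/3)*275465 = 275465/3 ≈ 91822.)
l - 1/C(W(-1)) = 275465/3 - 1/(5*1) = 275465/3 - 1/5 = 1377322/15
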